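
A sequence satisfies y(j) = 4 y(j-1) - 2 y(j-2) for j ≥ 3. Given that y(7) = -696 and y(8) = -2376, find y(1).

-3

Rearranging, y(j-2) = (y(j) - 4 y(j-1)) / -2.
y(6) = (-2376 - 4*(-696)) / -2 = 408/-2 = -204
y(5) = (-696 - 4*(-204)) / -2 = 120/-2 = -60
y(4) = (-204 - 4*(-60)) / -2 = 36/-2 = -18
y(3) = (-60 - 4*(-18)) / -2 = 12/-2 = -6
y(2) = (-18 - 4*(-6)) / -2 = 6/-2 = -3
y(1) = (-6 - 4*(-3)) / -2 = 6/-2 = -3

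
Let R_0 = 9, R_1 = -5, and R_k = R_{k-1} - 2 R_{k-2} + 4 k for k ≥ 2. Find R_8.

-35

R_2 = (-5) - 2(9) + 8 = -15
R_3 = (-15) - 2(-5) + 12 = 7
R_4 = 7 - 2(-15) + 16 = 53
R_5 = 53 - 2(7) + 20 = 59
R_6 = 59 - 2(53) + 24 = -23
R_7 = (-23) - 2(59) + 28 = -113
R_8 = (-113) - 2(-23) + 32 = -35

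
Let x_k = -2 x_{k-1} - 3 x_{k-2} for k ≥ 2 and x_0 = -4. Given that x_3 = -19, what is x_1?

Let x_1 = z.
x_2 = 12 - 2z
x_3 = -24 + z
So -24 + z = -19, giving z = 5.

5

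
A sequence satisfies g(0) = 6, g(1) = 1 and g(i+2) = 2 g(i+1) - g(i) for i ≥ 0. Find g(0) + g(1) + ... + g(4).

-20

g(2) = 2·1 - 6 = -4
g(3) = 2·(-4) - 1 = -9
g(4) = 2·(-9) - (-4) = -14
Sum = 6 + 1 + (-4) + (-9) + (-14) = -20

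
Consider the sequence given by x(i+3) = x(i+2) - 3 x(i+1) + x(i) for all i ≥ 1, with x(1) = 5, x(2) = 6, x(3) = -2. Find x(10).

x(4) = (-2) - 3(6) + 5 = -15
x(5) = (-15) - 3(-2) + 6 = -3
x(6) = (-3) - 3(-15) + (-2) = 40
x(7) = 40 - 3(-3) + (-15) = 34
x(8) = 34 - 3(40) + (-3) = -89
x(9) = (-89) - 3(34) + 40 = -151
x(10) = (-151) - 3(-89) + 34 = 150

150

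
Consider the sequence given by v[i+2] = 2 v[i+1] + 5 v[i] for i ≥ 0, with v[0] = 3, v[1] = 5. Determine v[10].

455225

v[2] = 2·5 + 5·3 = 25
v[3] = 2·25 + 5·5 = 75
v[4] = 2·75 + 5·25 = 275
v[5] = 2·275 + 5·75 = 925
v[6] = 2·925 + 5·275 = 3225
v[7] = 2·3225 + 5·925 = 11075
v[8] = 2·11075 + 5·3225 = 38275
v[9] = 2·38275 + 5·11075 = 131925
v[10] = 2·131925 + 5·38275 = 455225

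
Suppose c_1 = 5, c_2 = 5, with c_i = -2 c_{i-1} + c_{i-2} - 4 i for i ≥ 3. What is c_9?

c_3 = -2·5 + 5 - 12 = -17
c_4 = -2·(-17) + 5 - 16 = 23
c_5 = -2·23 + (-17) - 20 = -83
c_6 = -2·(-83) + 23 - 24 = 165
c_7 = -2·165 + (-83) - 28 = -441
c_8 = -2·(-441) + 165 - 32 = 1015
c_9 = -2·1015 + (-441) - 36 = -2507

-2507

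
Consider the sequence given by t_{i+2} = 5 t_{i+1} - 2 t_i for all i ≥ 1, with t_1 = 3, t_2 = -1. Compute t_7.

-5059

t_3 = 5*(-1) - 2*3 = -11
t_4 = 5*(-11) - 2*(-1) = -53
t_5 = 5*(-53) - 2*(-11) = -243
t_6 = 5*(-243) - 2*(-53) = -1109
t_7 = 5*(-1109) - 2*(-243) = -5059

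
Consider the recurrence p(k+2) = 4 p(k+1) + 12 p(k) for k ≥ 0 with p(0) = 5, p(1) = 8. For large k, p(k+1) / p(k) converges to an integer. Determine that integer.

The characteristic equation is r^2 - 4r - 12 = 0, which factors as (r - 6)(r + 2) = 0.
So the roots are 6 and -2. Since |6| > |-2| and the coefficient of 6^k is non-zero, the ratio tends to 6.

6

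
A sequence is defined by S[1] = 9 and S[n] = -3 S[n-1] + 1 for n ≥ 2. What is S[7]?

6379

S[2] = -3(9) + 1 = -26
S[3] = -3(-26) + 1 = 79
S[4] = -3(79) + 1 = -236
S[5] = -3(-236) + 1 = 709
S[6] = -3(709) + 1 = -2126
S[7] = -3(-2126) + 1 = 6379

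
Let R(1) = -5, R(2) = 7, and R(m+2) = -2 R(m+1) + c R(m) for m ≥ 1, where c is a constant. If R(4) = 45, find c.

1

R(3) = -14 - 5c
R(4) = 28 + 17c
So 28 + 17c = 45, giving c = 1.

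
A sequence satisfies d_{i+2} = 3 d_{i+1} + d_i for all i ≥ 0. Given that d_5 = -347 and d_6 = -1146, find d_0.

Rearranging, d_{i-2} = d_i - 3 d_{i-1}.
d_4 = -1146 - 3(-347) = -105
d_3 = -347 - 3(-105) = -32
d_2 = -105 - 3(-32) = -9
d_1 = -32 - 3(-9) = -5
d_0 = -9 - 3(-5) = 6

6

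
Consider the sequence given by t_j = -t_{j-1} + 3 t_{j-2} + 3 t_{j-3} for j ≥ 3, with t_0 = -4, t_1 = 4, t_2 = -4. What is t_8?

t_3 = -(-4) + 3*4 + 3*(-4) = 4
t_4 = -4 + 3*(-4) + 3*4 = -4
t_5 = -(-4) + 3*4 + 3*(-4) = 4
t_6 = -4 + 3*(-4) + 3*4 = -4
t_7 = -(-4) + 3*4 + 3*(-4) = 4
t_8 = -4 + 3*(-4) + 3*4 = -4

-4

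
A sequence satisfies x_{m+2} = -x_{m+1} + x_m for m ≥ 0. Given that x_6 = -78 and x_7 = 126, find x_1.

6

Rearranging, x_{m-2} = x_m + x_{m-1}.
x_5 = 126 + (-78) = 48
x_4 = -78 + 48 = -30
x_3 = 48 + (-30) = 18
x_2 = -30 + 18 = -12
x_1 = 18 + (-12) = 6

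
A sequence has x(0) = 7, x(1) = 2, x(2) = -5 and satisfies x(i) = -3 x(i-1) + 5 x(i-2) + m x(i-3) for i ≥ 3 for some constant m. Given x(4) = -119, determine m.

1

x(3) = 25 + 7m
x(4) = -100 - 19m
So -100 - 19m = -119, giving m = 1.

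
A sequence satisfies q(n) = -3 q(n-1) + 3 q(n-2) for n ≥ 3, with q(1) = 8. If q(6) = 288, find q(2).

Let q(2) = y.
q(3) = 24 - 3y
q(4) = -72 + 12y
q(5) = 288 - 45y
q(6) = -1080 + 171y
So -1080 + 171y = 288, giving y = 8.

8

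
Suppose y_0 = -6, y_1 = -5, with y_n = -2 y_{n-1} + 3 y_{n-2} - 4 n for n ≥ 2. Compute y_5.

143

y_2 = -2(-5) + 3(-6) - 8 = -16
y_3 = -2(-16) + 3(-5) - 12 = 5
y_4 = -2(5) + 3(-16) - 16 = -74
y_5 = -2(-74) + 3(5) - 20 = 143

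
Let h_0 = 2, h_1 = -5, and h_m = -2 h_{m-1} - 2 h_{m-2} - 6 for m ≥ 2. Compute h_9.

h_2 = -2·(-5) - 2·2 - 6 = 0
h_3 = -2·0 - 2·(-5) - 6 = 4
h_4 = -2·4 - 2·0 - 6 = -14
h_5 = -2·(-14) - 2·4 - 6 = 14
h_6 = -2·14 - 2·(-14) - 6 = -6
h_7 = -2·(-6) - 2·14 - 6 = -22
h_8 = -2·(-22) - 2·(-6) - 6 = 50
h_9 = -2·50 - 2·(-22) - 6 = -62

-62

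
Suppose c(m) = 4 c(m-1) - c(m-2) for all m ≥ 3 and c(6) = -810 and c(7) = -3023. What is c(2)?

Rearranging, c(m-2) = -(c(m) - 4 c(m-1)).
c(5) = -(-3023 - 4(-810)) = -217
c(4) = -(-810 - 4(-217)) = -58
c(3) = -(-217 - 4(-58)) = -15
c(2) = -(-58 - 4(-15)) = -2

-2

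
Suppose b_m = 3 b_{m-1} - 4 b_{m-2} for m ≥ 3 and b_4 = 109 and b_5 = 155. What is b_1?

Rearranging, b_{m-2} = (b_m - 3 b_{m-1}) / -4.
b_3 = (155 - 3·109) / -4 = -172/-4 = 43
b_2 = (109 - 3·43) / -4 = -20/-4 = 5
b_1 = (43 - 3·5) / -4 = 28/-4 = -7

-7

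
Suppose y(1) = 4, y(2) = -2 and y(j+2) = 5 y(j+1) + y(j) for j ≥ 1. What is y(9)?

-120686

y(3) = 5·(-2) + 4 = -6
y(4) = 5·(-6) + (-2) = -32
y(5) = 5·(-32) + (-6) = -166
y(6) = 5·(-166) + (-32) = -862
y(7) = 5·(-862) + (-166) = -4476
y(8) = 5·(-4476) + (-862) = -23242
y(9) = 5·(-23242) + (-4476) = -120686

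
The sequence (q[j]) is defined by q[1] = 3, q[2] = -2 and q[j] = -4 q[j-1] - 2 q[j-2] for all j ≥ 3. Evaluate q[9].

q[3] = -4(-2) - 2(3) = 2
q[4] = -4(2) - 2(-2) = -4
q[5] = -4(-4) - 2(2) = 12
q[6] = -4(12) - 2(-4) = -40
q[7] = -4(-40) - 2(12) = 136
q[8] = -4(136) - 2(-40) = -464
q[9] = -4(-464) - 2(136) = 1584

1584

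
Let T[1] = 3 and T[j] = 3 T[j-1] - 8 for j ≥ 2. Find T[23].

-31381059605

The fixed point is -8/(1 - 3) = 4, so T[j] - 4 = 3(T[j-1] - 4).
Hence T[j] = -1·3^{j-1} + 4.
T[23] = -1·3^{22} + 4 = -1·31381059609 + 4 = -31381059605.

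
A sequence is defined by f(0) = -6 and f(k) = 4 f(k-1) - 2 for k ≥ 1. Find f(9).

-1747626

f(1) = 4·(-6) - 2 = -26
f(2) = 4·(-26) - 2 = -106
f(3) = 4·(-106) - 2 = -426
f(4) = 4·(-426) - 2 = -1706
f(5) = 4·(-1706) - 2 = -6826
f(6) = 4·(-6826) - 2 = -27306
f(7) = 4·(-27306) - 2 = -109226
f(8) = 4·(-109226) - 2 = -436906
f(9) = 4·(-436906) - 2 = -1747626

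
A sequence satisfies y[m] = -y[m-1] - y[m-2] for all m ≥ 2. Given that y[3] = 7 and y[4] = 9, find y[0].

Rearranging, y[m-2] = -(y[m] + y[m-1]).
y[2] = -(9 + 7) = -16
y[1] = -(7 + (-16)) = 9
y[0] = -(-16 + 9) = 7

7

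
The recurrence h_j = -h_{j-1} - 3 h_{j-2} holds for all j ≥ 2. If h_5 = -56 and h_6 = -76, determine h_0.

Rearranging, h_{j-2} = (h_j + h_{j-1}) / -3.
h_4 = (-76 + (-56)) / -3 = -132/-3 = 44
h_3 = (-56 + 44) / -3 = -12/-3 = 4
h_2 = (44 + 4) / -3 = 48/-3 = -16
h_1 = (4 + (-16)) / -3 = -12/-3 = 4
h_0 = (-16 + 4) / -3 = -12/-3 = 4

4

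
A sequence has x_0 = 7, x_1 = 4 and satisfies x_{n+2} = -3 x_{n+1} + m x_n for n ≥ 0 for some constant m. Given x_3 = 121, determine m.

-5

x_2 = -12 + 7m
x_3 = 36 - 17m
So 36 - 17m = 121, giving m = -5.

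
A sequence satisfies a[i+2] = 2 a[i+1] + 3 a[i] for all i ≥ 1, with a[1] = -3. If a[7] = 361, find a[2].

Let a[2] = w.
a[3] = -9 + 2w
a[4] = -18 + 7w
a[5] = -63 + 20w
a[6] = -180 + 61w
a[7] = -549 + 182w
So -549 + 182w = 361, giving w = 5.

5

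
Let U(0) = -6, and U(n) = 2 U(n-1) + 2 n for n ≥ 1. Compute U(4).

-44

U(1) = 2(-6) + 2 = -10
U(2) = 2(-10) + 4 = -16
U(3) = 2(-16) + 6 = -26
U(4) = 2(-26) + 8 = -44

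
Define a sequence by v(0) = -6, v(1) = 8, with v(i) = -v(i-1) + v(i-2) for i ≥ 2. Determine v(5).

v(2) = -8 + (-6) = -14
v(3) = -(-14) + 8 = 22
v(4) = -22 + (-14) = -36
v(5) = -(-36) + 22 = 58

58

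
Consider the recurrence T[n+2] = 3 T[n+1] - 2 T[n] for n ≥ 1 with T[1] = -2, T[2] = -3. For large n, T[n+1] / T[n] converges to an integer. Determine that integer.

The characteristic equation is r^2 - 3r + 2 = 0, which factors as (r - 2)(r - 1) = 0.
So the roots are 2 and 1. Since |2| > |1| and the coefficient of 2^n is non-zero, the ratio tends to 2.

2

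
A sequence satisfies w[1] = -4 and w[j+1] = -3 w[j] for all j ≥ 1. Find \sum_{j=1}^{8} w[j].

6560

w[2] = -3*(-4) = 12
w[3] = -3*12 = -36
w[4] = -3*(-36) = 108
w[5] = -3*108 = -324
w[6] = -3*(-324) = 972
w[7] = -3*972 = -2916
w[8] = -3*(-2916) = 8748
Sum = (-4) + 12 + (-36) + 108 + (-324) + 972 + (-2916) + 8748 = 6560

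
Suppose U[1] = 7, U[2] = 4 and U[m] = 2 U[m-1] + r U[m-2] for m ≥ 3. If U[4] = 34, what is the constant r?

U[3] = 8 + 7r
U[4] = 16 + 18r
So 16 + 18r = 34, giving r = 1.

1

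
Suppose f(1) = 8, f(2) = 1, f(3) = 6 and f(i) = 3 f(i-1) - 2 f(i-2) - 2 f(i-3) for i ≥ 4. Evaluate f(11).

f(4) = 3*6 - 2*1 - 2*8 = 0
f(5) = 3*0 - 2*6 - 2*1 = -14
f(6) = 3*(-14) - 2*0 - 2*6 = -54
f(7) = 3*(-54) - 2*(-14) - 2*0 = -134
f(8) = 3*(-134) - 2*(-54) - 2*(-14) = -266
f(9) = 3*(-266) - 2*(-134) - 2*(-54) = -422
f(10) = 3*(-422) - 2*(-266) - 2*(-134) = -466
f(11) = 3*(-466) - 2*(-422) - 2*(-266) = -22

-22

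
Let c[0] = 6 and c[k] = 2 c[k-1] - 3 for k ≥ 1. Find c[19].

The fixed point is -3/(1 - 2) = 3, so c[k] - 3 = 2(c[k-1] - 3).
Hence c[k] = 3·2^k + 3.
c[19] = 3·2^{19} + 3 = 3·524288 + 3 = 1572867.

1572867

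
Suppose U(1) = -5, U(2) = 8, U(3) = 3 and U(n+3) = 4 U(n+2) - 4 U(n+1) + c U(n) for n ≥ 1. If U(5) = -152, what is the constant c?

5

U(4) = -20 - 5c
U(5) = -92 - 12c
So -92 - 12c = -152, giving c = 5.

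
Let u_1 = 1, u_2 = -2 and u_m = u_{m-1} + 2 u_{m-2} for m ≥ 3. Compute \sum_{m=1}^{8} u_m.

u_3 = (-2) + 2*1 = 0
u_4 = 0 + 2*(-2) = -4
u_5 = (-4) + 2*0 = -4
u_6 = (-4) + 2*(-4) = -12
u_7 = (-12) + 2*(-4) = -20
u_8 = (-20) + 2*(-12) = -44
Sum = 1 + (-2) + 0 + (-4) + (-4) + (-12) + (-20) + (-44) = -85

-85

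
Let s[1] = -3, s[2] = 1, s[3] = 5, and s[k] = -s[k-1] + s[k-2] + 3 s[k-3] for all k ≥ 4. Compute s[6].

s[4] = -5 + 1 + 3·(-3) = -13
s[5] = -(-13) + 5 + 3·1 = 21
s[6] = -21 + (-13) + 3·5 = -19

-19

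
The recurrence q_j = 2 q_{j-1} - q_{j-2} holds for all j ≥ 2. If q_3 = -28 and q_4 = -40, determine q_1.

Rearranging, q_{j-2} = -(q_j - 2 q_{j-1}).
q_2 = -(-40 - 2·(-28)) = -16
q_1 = -(-28 - 2·(-16)) = -4

-4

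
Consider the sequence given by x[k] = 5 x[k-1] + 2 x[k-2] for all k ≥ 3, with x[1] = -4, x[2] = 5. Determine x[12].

x[3] = 5·5 + 2·(-4) = 17
x[4] = 5·17 + 2·5 = 95
x[5] = 5·95 + 2·17 = 509
x[6] = 5·509 + 2·95 = 2735
x[7] = 5·2735 + 2·509 = 14693
x[8] = 5·14693 + 2·2735 = 78935
x[9] = 5·78935 + 2·14693 = 424061
x[10] = 5·424061 + 2·78935 = 2278175
x[11] = 5·2278175 + 2·424061 = 12238997
x[12] = 5·12238997 + 2·2278175 = 65751335

65751335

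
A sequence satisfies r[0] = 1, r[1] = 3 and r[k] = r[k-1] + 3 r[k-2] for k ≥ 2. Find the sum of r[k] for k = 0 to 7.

724

r[2] = 3 + 3·1 = 6
r[3] = 6 + 3·3 = 15
r[4] = 15 + 3·6 = 33
r[5] = 33 + 3·15 = 78
r[6] = 78 + 3·33 = 177
r[7] = 177 + 3·78 = 411
Sum = 1 + 3 + 6 + 15 + 33 + 78 + 177 + 411 = 724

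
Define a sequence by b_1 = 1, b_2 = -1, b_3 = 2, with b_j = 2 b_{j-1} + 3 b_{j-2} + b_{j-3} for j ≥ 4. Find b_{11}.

b_4 = 2·2 + 3·(-1) + 1 = 2
b_5 = 2·2 + 3·2 + (-1) = 9
b_6 = 2·9 + 3·2 + 2 = 26
b_7 = 2·26 + 3·9 + 2 = 81
b_8 = 2·81 + 3·26 + 9 = 249
b_9 = 2·249 + 3·81 + 26 = 767
b_{10} = 2·767 + 3·249 + 81 = 2362
b_{11} = 2·2362 + 3·767 + 249 = 7274

7274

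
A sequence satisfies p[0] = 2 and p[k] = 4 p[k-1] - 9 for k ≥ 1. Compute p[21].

The fixed point is -9/(1 - 4) = 3, so p[k] - 3 = 4(p[k-1] - 3).
Hence p[k] = -1·4^k + 3.
p[21] = -1·4^{21} + 3 = -1·4398046511104 + 3 = -4398046511101.

-4398046511101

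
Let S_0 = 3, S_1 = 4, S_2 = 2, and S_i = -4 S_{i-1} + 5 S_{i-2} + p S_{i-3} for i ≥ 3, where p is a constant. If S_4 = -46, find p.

S_3 = 12 + 3p
S_4 = -38 - 8p
So -38 - 8p = -46, giving p = 1.

1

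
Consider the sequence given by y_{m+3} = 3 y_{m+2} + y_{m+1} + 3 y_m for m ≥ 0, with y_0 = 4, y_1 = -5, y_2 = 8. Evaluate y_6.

1118

y_3 = 3*8 + (-5) + 3*4 = 31
y_4 = 3*31 + 8 + 3*(-5) = 86
y_5 = 3*86 + 31 + 3*8 = 313
y_6 = 3*313 + 86 + 3*31 = 1118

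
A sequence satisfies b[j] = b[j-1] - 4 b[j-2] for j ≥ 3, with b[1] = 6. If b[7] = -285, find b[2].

-5

Let b[2] = z.
b[3] = -24 + z
b[4] = -24 - 3z
b[5] = 72 - 7z
b[6] = 168 + 5z
b[7] = -120 + 33z
So -120 + 33z = -285, giving z = -5.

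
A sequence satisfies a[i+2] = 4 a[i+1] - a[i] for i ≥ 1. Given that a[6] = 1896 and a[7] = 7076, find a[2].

8

Rearranging, a[i-2] = -(a[i] - 4 a[i-1]).
a[5] = -(7076 - 4(1896)) = 508
a[4] = -(1896 - 4(508)) = 136
a[3] = -(508 - 4(136)) = 36
a[2] = -(136 - 4(36)) = 8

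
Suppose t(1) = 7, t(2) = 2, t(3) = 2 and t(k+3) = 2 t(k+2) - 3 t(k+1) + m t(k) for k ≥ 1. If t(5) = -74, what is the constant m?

t(4) = -2 + 7m
t(5) = -10 + 16m
So -10 + 16m = -74, giving m = -4.

-4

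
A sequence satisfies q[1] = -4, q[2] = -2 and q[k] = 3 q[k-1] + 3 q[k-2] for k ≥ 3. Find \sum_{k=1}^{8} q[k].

-17238

q[3] = 3·(-2) + 3·(-4) = -18
q[4] = 3·(-18) + 3·(-2) = -60
q[5] = 3·(-60) + 3·(-18) = -234
q[6] = 3·(-234) + 3·(-60) = -882
q[7] = 3·(-882) + 3·(-234) = -3348
q[8] = 3·(-3348) + 3·(-882) = -12690
Sum = (-4) + (-2) + (-18) + (-60) + (-234) + (-882) + (-3348) + (-12690) = -17238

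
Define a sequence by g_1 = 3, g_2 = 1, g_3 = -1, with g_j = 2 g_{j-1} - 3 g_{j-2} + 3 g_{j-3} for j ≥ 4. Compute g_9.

g_4 = 2*(-1) - 3*1 + 3*3 = 4
g_5 = 2*4 - 3*(-1) + 3*1 = 14
g_6 = 2*14 - 3*4 + 3*(-1) = 13
g_7 = 2*13 - 3*14 + 3*4 = -4
g_8 = 2*(-4) - 3*13 + 3*14 = -5
g_9 = 2*(-5) - 3*(-4) + 3*13 = 41

41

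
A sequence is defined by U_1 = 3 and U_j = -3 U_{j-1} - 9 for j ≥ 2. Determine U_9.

34443

U_2 = -3(3) - 9 = -18
U_3 = -3(-18) - 9 = 45
U_4 = -3(45) - 9 = -144
U_5 = -3(-144) - 9 = 423
U_6 = -3(423) - 9 = -1278
U_7 = -3(-1278) - 9 = 3825
U_8 = -3(3825) - 9 = -11484
U_9 = -3(-11484) - 9 = 34443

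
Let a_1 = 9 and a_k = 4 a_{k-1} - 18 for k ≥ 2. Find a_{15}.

The fixed point is -18/(1 - 4) = 6, so a_k - 6 = 4(a_{k-1} - 6).
Hence a_k = 3·4^{k-1} + 6.
a_{15} = 3·4^{14} + 6 = 3·268435456 + 6 = 805306374.

805306374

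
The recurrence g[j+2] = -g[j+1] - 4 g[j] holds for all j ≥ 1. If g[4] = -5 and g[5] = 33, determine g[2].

Rearranging, g[j-2] = (g[j] + g[j-1]) / -4.
g[3] = (33 + (-5)) / -4 = 28/-4 = -7
g[2] = (-5 + (-7)) / -4 = -12/-4 = 3

3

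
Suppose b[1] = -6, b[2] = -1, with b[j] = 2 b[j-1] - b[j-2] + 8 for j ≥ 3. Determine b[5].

62

b[3] = 2(-1) - (-6) + 8 = 12
b[4] = 2(12) - (-1) + 8 = 33
b[5] = 2(33) - 12 + 8 = 62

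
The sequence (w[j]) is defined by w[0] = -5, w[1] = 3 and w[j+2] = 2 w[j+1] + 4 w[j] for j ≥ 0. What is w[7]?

w[2] = 2*3 + 4*(-5) = -14
w[3] = 2*(-14) + 4*3 = -16
w[4] = 2*(-16) + 4*(-14) = -88
w[5] = 2*(-88) + 4*(-16) = -240
w[6] = 2*(-240) + 4*(-88) = -832
w[7] = 2*(-832) + 4*(-240) = -2624

-2624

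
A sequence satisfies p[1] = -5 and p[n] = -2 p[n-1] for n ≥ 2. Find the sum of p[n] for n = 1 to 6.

p[2] = -2·(-5) = 10
p[3] = -2·10 = -20
p[4] = -2·(-20) = 40
p[5] = -2·40 = -80
p[6] = -2·(-80) = 160
Sum = (-5) + 10 + (-20) + 40 + (-80) + 160 = 105

105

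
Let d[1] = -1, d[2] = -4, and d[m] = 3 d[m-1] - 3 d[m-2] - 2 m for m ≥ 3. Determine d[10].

703

d[3] = 3(-4) - 3(-1) - 6 = -15
d[4] = 3(-15) - 3(-4) - 8 = -41
d[5] = 3(-41) - 3(-15) - 10 = -88
d[6] = 3(-88) - 3(-41) - 12 = -153
d[7] = 3(-153) - 3(-88) - 14 = -209
d[8] = 3(-209) - 3(-153) - 16 = -184
d[9] = 3(-184) - 3(-209) - 18 = 57
d[10] = 3(57) - 3(-184) - 20 = 703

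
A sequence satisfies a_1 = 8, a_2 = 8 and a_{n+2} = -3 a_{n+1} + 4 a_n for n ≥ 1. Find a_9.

8

a_3 = -3·8 + 4·8 = 8
a_4 = -3·8 + 4·8 = 8
a_5 = -3·8 + 4·8 = 8
a_6 = -3·8 + 4·8 = 8
a_7 = -3·8 + 4·8 = 8
a_8 = -3·8 + 4·8 = 8
a_9 = -3·8 + 4·8 = 8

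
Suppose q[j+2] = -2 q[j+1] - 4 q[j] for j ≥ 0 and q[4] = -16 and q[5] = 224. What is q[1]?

Rearranging, q[j-2] = (q[j] + 2 q[j-1]) / -4.
q[3] = (224 + 2·(-16)) / -4 = 192/-4 = -48
q[2] = (-16 + 2·(-48)) / -4 = -112/-4 = 28
q[1] = (-48 + 2·28) / -4 = 8/-4 = -2

-2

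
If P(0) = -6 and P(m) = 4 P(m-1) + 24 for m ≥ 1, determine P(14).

The fixed point is 24/(1 - 4) = -8, so P(m) + 8 = 4(P(m-1) + 8).
Hence P(m) = 2·4^m - 8.
P(14) = 2·4^{14} - 8 = 2·268435456 - 8 = 536870904.

536870904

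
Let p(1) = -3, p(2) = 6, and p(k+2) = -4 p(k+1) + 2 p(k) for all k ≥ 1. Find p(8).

p(3) = -4(6) + 2(-3) = -30
p(4) = -4(-30) + 2(6) = 132
p(5) = -4(132) + 2(-30) = -588
p(6) = -4(-588) + 2(132) = 2616
p(7) = -4(2616) + 2(-588) = -11640
p(8) = -4(-11640) + 2(2616) = 51792

51792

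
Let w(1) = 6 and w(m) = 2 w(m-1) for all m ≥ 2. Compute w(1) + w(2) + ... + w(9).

3066

w(2) = 2*6 = 12
w(3) = 2*12 = 24
w(4) = 2*24 = 48
w(5) = 2*48 = 96
w(6) = 2*96 = 192
w(7) = 2*192 = 384
w(8) = 2*384 = 768
w(9) = 2*768 = 1536
Sum = 6 + 12 + 24 + 48 + 96 + 192 + 384 + 768 + 1536 = 3066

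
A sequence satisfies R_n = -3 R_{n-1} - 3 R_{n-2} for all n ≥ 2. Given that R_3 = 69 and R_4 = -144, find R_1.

-2

Rearranging, R_{n-2} = (R_n + 3 R_{n-1}) / -3.
R_2 = (-144 + 3·69) / -3 = 63/-3 = -21
R_1 = (69 + 3·(-21)) / -3 = 6/-3 = -2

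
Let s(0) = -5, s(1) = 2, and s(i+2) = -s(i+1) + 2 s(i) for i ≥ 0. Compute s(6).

-152

s(2) = -2 + 2·(-5) = -12
s(3) = -(-12) + 2·2 = 16
s(4) = -16 + 2·(-12) = -40
s(5) = -(-40) + 2·16 = 72
s(6) = -72 + 2·(-40) = -152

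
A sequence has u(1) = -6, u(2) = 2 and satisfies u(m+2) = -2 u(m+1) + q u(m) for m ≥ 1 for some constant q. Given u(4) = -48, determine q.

-4

u(3) = -4 - 6q
u(4) = 8 + 14q
So 8 + 14q = -48, giving q = -4.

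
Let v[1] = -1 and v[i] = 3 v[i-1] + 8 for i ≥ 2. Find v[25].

The fixed point is 8/(1 - 3) = -4, so v[i] + 4 = 3(v[i-1] + 4).
Hence v[i] = 3·3^{i-1} - 4.
v[25] = 3·3^{24} - 4 = 3·282429536481 - 4 = 847288609439.

847288609439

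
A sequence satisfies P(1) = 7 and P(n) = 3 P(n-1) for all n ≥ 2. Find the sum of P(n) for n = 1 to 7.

7651

P(2) = 3*7 = 21
P(3) = 3*21 = 63
P(4) = 3*63 = 189
P(5) = 3*189 = 567
P(6) = 3*567 = 1701
P(7) = 3*1701 = 5103
Sum = 7 + 21 + 63 + 189 + 567 + 1701 + 5103 = 7651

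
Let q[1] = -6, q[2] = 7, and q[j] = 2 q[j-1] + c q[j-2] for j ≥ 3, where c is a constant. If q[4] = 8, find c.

q[3] = 14 - 6c
q[4] = 28 - 5c
So 28 - 5c = 8, giving c = 4.

4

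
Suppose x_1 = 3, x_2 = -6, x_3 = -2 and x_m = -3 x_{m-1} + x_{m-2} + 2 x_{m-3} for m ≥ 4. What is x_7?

-314

x_4 = -3(-2) + (-6) + 2(3) = 6
x_5 = -3(6) + (-2) + 2(-6) = -32
x_6 = -3(-32) + 6 + 2(-2) = 98
x_7 = -3(98) + (-32) + 2(6) = -314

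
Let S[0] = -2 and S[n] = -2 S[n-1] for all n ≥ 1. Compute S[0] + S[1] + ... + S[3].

10

S[1] = -2·(-2) = 4
S[2] = -2·4 = -8
S[3] = -2·(-8) = 16
Sum = (-2) + 4 + (-8) + 16 = 10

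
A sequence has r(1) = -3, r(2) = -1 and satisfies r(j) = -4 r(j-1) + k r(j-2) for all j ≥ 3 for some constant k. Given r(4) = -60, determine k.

r(3) = 4 - 3k
r(4) = -16 + 11k
So -16 + 11k = -60, giving k = -4.

-4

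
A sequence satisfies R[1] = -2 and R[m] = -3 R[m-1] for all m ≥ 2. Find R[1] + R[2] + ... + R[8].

R[2] = -3(-2) = 6
R[3] = -3(6) = -18
R[4] = -3(-18) = 54
R[5] = -3(54) = -162
R[6] = -3(-162) = 486
R[7] = -3(486) = -1458
R[8] = -3(-1458) = 4374
Sum = (-2) + 6 + (-18) + 54 + (-162) + 486 + (-1458) + 4374 = 3280

3280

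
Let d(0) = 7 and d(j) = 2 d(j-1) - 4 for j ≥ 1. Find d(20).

3145732

The fixed point is -4/(1 - 2) = 4, so d(j) - 4 = 2(d(j-1) - 4).
Hence d(j) = 3·2^j + 4.
d(20) = 3·2^{20} + 4 = 3·1048576 + 4 = 3145732.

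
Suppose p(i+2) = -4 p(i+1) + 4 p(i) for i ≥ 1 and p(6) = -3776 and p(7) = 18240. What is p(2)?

Rearranging, p(i-2) = (p(i) + 4 p(i-1)) / 4.
p(5) = (18240 + 4(-3776)) / 4 = 3136/4 = 784
p(4) = (-3776 + 4(784)) / 4 = -640/4 = -160
p(3) = (784 + 4(-160)) / 4 = 144/4 = 36
p(2) = (-160 + 4(36)) / 4 = -16/4 = -4

-4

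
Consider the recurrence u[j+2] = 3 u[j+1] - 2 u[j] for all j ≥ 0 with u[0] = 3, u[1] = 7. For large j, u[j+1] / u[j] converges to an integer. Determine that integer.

The characteristic equation is r^2 - 3r + 2 = 0, which factors as (r - 2)(r - 1) = 0.
So the roots are 2 and 1. Since |2| > |1| and the coefficient of 2^j is non-zero, the ratio tends to 2.

2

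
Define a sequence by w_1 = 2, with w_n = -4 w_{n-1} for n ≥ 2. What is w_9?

131072

w_2 = -4*2 = -8
w_3 = -4*(-8) = 32
w_4 = -4*32 = -128
w_5 = -4*(-128) = 512
w_6 = -4*512 = -2048
w_7 = -4*(-2048) = 8192
w_8 = -4*8192 = -32768
w_9 = -4*(-32768) = 131072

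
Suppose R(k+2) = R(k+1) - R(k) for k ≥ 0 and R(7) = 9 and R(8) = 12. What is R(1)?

9

Rearranging, R(k-2) = -(R(k) - R(k-1)).
R(6) = -(12 - 9) = -3
R(5) = -(9 - (-3)) = -12
R(4) = -(-3 - (-12)) = -9
R(3) = -(-12 - (-9)) = 3
R(2) = -(-9 - 3) = 12
R(1) = -(3 - 12) = 9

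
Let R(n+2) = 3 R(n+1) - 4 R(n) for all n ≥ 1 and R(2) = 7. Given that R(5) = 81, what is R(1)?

-3

Let R(1) = x.
R(3) = 21 - 4x
R(4) = 35 - 12x
R(5) = 21 - 20x
So 21 - 20x = 81, giving x = -3.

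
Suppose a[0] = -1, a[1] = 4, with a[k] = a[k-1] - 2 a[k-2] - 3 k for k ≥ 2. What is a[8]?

-55

a[2] = 4 - 2(-1) - 6 = 0
a[3] = 0 - 2(4) - 9 = -17
a[4] = (-17) - 2(0) - 12 = -29
a[5] = (-29) - 2(-17) - 15 = -10
a[6] = (-10) - 2(-29) - 18 = 30
a[7] = 30 - 2(-10) - 21 = 29
a[8] = 29 - 2(30) - 24 = -55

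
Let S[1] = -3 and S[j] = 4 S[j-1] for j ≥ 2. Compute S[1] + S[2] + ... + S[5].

-1023

S[2] = 4(-3) = -12
S[3] = 4(-12) = -48
S[4] = 4(-48) = -192
S[5] = 4(-192) = -768
Sum = (-3) + (-12) + (-48) + (-192) + (-768) = -1023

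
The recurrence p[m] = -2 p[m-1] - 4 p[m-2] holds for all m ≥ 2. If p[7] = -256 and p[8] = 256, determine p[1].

Rearranging, p[m-2] = (p[m] + 2 p[m-1]) / -4.
p[6] = (256 + 2(-256)) / -4 = -256/-4 = 64
p[5] = (-256 + 2(64)) / -4 = -128/-4 = 32
p[4] = (64 + 2(32)) / -4 = 128/-4 = -32
p[3] = (32 + 2(-32)) / -4 = -32/-4 = 8
p[2] = (-32 + 2(8)) / -4 = -16/-4 = 4
p[1] = (8 + 2(4)) / -4 = 16/-4 = -4

-4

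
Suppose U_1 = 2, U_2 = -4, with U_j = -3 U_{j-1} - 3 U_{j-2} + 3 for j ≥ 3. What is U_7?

U_3 = -3(-4) - 3(2) + 3 = 9
U_4 = -3(9) - 3(-4) + 3 = -12
U_5 = -3(-12) - 3(9) + 3 = 12
U_6 = -3(12) - 3(-12) + 3 = 3
U_7 = -3(3) - 3(12) + 3 = -42

-42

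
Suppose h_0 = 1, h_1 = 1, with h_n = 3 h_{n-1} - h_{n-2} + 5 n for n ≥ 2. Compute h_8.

h_2 = 3*1 - 1 + 10 = 12
h_3 = 3*12 - 1 + 15 = 50
h_4 = 3*50 - 12 + 20 = 158
h_5 = 3*158 - 50 + 25 = 449
h_6 = 3*449 - 158 + 30 = 1219
h_7 = 3*1219 - 449 + 35 = 3243
h_8 = 3*3243 - 1219 + 40 = 8550

8550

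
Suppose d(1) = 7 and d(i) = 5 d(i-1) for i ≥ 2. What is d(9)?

2734375

d(2) = 5(7) = 35
d(3) = 5(35) = 175
d(4) = 5(175) = 875
d(5) = 5(875) = 4375
d(6) = 5(4375) = 21875
d(7) = 5(21875) = 109375
d(8) = 5(109375) = 546875
d(9) = 5(546875) = 2734375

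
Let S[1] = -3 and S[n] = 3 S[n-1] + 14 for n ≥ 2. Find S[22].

41841412805

The fixed point is 14/(1 - 3) = -7, so S[n] + 7 = 3(S[n-1] + 7).
Hence S[n] = 4·3^{n-1} - 7.
S[22] = 4·3^{21} - 7 = 4·10460353203 - 7 = 41841412805.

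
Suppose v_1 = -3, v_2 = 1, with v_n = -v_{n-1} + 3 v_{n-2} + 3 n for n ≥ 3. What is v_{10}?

v_3 = -1 + 3(-3) + 9 = -1
v_4 = -(-1) + 3(1) + 12 = 16
v_5 = -16 + 3(-1) + 15 = -4
v_6 = -(-4) + 3(16) + 18 = 70
v_7 = -70 + 3(-4) + 21 = -61
v_8 = -(-61) + 3(70) + 24 = 295
v_9 = -295 + 3(-61) + 27 = -451
v_{10} = -(-451) + 3(295) + 30 = 1366

1366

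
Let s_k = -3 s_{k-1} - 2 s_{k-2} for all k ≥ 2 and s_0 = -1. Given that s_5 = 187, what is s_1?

Let s_1 = y.
s_2 = 2 - 3y
s_3 = -6 + 7y
s_4 = 14 - 15y
s_5 = -30 + 31y
So -30 + 31y = 187, giving y = 7.

7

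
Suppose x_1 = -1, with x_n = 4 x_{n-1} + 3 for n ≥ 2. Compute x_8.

x_2 = 4·(-1) + 3 = -1
x_3 = 4·(-1) + 3 = -1
x_4 = 4·(-1) + 3 = -1
x_5 = 4·(-1) + 3 = -1
x_6 = 4·(-1) + 3 = -1
x_7 = 4·(-1) + 3 = -1
x_8 = 4·(-1) + 3 = -1

-1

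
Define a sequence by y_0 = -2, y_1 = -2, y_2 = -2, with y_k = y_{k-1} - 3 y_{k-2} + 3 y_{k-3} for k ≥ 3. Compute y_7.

y_3 = (-2) - 3(-2) + 3(-2) = -2
y_4 = (-2) - 3(-2) + 3(-2) = -2
y_5 = (-2) - 3(-2) + 3(-2) = -2
y_6 = (-2) - 3(-2) + 3(-2) = -2
y_7 = (-2) - 3(-2) + 3(-2) = -2

-2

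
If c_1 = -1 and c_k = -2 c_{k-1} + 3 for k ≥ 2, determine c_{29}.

The fixed point is 3/(1 + 2) = 1, so c_k - 1 = -2(c_{k-1} - 1).
Hence c_k = -2·(-2)^{k-1} + 1.
c_{29} = -2·(-2)^{28} + 1 = -2·268435456 + 1 = -536870911.

-536870911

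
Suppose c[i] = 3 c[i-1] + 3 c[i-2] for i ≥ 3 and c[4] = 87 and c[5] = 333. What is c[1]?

Rearranging, c[i-2] = (c[i] - 3 c[i-1]) / 3.
c[3] = (333 - 3·87) / 3 = 72/3 = 24
c[2] = (87 - 3·24) / 3 = 15/3 = 5
c[1] = (24 - 3·5) / 3 = 9/3 = 3

3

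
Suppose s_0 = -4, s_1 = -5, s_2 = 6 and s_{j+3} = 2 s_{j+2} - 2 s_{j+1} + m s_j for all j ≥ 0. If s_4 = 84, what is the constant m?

-4

s_3 = 22 - 4m
s_4 = 32 - 13m
So 32 - 13m = 84, giving m = -4.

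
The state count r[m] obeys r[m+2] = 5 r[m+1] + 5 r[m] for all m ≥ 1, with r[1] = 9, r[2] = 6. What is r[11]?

96450000

r[3] = 5·6 + 5·9 = 75
r[4] = 5·75 + 5·6 = 405
r[5] = 5·405 + 5·75 = 2400
r[6] = 5·2400 + 5·405 = 14025
r[7] = 5·14025 + 5·2400 = 82125
r[8] = 5·82125 + 5·14025 = 480750
r[9] = 5·480750 + 5·82125 = 2814375
r[10] = 5·2814375 + 5·480750 = 16475625
r[11] = 5·16475625 + 5·2814375 = 96450000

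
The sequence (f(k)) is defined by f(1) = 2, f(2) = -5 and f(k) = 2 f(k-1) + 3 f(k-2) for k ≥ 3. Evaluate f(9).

f(3) = 2(-5) + 3(2) = -4
f(4) = 2(-4) + 3(-5) = -23
f(5) = 2(-23) + 3(-4) = -58
f(6) = 2(-58) + 3(-23) = -185
f(7) = 2(-185) + 3(-58) = -544
f(8) = 2(-544) + 3(-185) = -1643
f(9) = 2(-1643) + 3(-544) = -4918

-4918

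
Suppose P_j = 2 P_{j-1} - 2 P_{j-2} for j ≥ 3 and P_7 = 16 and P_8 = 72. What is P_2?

Rearranging, P_{j-2} = (P_j - 2 P_{j-1}) / -2.
P_6 = (72 - 2*16) / -2 = 40/-2 = -20
P_5 = (16 - 2*(-20)) / -2 = 56/-2 = -28
P_4 = (-20 - 2*(-28)) / -2 = 36/-2 = -18
P_3 = (-28 - 2*(-18)) / -2 = 8/-2 = -4
P_2 = (-18 - 2*(-4)) / -2 = -10/-2 = 5

5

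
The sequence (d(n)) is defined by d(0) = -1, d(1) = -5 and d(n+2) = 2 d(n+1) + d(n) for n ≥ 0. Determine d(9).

-5333

d(2) = 2(-5) + (-1) = -11
d(3) = 2(-11) + (-5) = -27
d(4) = 2(-27) + (-11) = -65
d(5) = 2(-65) + (-27) = -157
d(6) = 2(-157) + (-65) = -379
d(7) = 2(-379) + (-157) = -915
d(8) = 2(-915) + (-379) = -2209
d(9) = 2(-2209) + (-915) = -5333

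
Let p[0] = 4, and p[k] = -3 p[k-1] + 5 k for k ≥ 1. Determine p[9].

p[1] = -3(4) + 5 = -7
p[2] = -3(-7) + 10 = 31
p[3] = -3(31) + 15 = -78
p[4] = -3(-78) + 20 = 254
p[5] = -3(254) + 25 = -737
p[6] = -3(-737) + 30 = 2241
p[7] = -3(2241) + 35 = -6688
p[8] = -3(-6688) + 40 = 20104
p[9] = -3(20104) + 45 = -60267

-60267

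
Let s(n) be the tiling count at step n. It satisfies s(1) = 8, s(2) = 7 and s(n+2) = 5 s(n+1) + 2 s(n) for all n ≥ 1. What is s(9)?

1205223

s(3) = 5·7 + 2·8 = 51
s(4) = 5·51 + 2·7 = 269
s(5) = 5·269 + 2·51 = 1447
s(6) = 5·1447 + 2·269 = 7773
s(7) = 5·7773 + 2·1447 = 41759
s(8) = 5·41759 + 2·7773 = 224341
s(9) = 5·224341 + 2·41759 = 1205223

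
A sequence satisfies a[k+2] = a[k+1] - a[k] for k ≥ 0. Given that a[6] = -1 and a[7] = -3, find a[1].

-3

Rearranging, a[k-2] = -(a[k] - a[k-1]).
a[5] = -(-3 - (-1)) = 2
a[4] = -(-1 - 2) = 3
a[3] = -(2 - 3) = 1
a[2] = -(3 - 1) = -2
a[1] = -(1 - (-2)) = -3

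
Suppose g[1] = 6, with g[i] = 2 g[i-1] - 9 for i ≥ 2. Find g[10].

g[2] = 2(6) - 9 = 3
g[3] = 2(3) - 9 = -3
g[4] = 2(-3) - 9 = -15
g[5] = 2(-15) - 9 = -39
g[6] = 2(-39) - 9 = -87
g[7] = 2(-87) - 9 = -183
g[8] = 2(-183) - 9 = -375
g[9] = 2(-375) - 9 = -759
g[10] = 2(-759) - 9 = -1527

-1527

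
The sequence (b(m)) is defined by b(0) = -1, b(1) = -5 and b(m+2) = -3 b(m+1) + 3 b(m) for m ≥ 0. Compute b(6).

2727

b(2) = -3*(-5) + 3*(-1) = 12
b(3) = -3*12 + 3*(-5) = -51
b(4) = -3*(-51) + 3*12 = 189
b(5) = -3*189 + 3*(-51) = -720
b(6) = -3*(-720) + 3*189 = 2727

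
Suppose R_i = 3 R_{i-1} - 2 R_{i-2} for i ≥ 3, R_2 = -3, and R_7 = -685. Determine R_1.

Let R_1 = z.
R_3 = -9 - 2z
R_4 = -21 - 6z
R_5 = -45 - 14z
R_6 = -93 - 30z
R_7 = -189 - 62z
So -189 - 62z = -685, giving z = 8.

8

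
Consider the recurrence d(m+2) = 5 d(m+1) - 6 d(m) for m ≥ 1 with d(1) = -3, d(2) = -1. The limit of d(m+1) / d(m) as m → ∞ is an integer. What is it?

The characteristic equation is r^2 - 5r + 6 = 0, which factors as (r - 3)(r - 2) = 0.
So the roots are 3 and 2. Since |3| > |2| and the coefficient of 3^m is non-zero, the ratio tends to 3.

3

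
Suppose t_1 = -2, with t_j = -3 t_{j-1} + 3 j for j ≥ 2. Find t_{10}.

65208

t_2 = -3(-2) + 6 = 12
t_3 = -3(12) + 9 = -27
t_4 = -3(-27) + 12 = 93
t_5 = -3(93) + 15 = -264
t_6 = -3(-264) + 18 = 810
t_7 = -3(810) + 21 = -2409
t_8 = -3(-2409) + 24 = 7251
t_9 = -3(7251) + 27 = -21726
t_{10} = -3(-21726) + 30 = 65208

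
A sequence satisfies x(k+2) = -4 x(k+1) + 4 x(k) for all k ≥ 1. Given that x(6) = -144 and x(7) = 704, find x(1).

Rearranging, x(k-2) = (x(k) + 4 x(k-1)) / 4.
x(5) = (704 + 4(-144)) / 4 = 128/4 = 32
x(4) = (-144 + 4(32)) / 4 = -16/4 = -4
x(3) = (32 + 4(-4)) / 4 = 16/4 = 4
x(2) = (-4 + 4(4)) / 4 = 12/4 = 3
x(1) = (4 + 4(3)) / 4 = 16/4 = 4

4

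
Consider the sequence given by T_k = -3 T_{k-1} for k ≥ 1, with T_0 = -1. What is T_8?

-6561

T_1 = -3*(-1) = 3
T_2 = -3*3 = -9
T_3 = -3*(-9) = 27
T_4 = -3*27 = -81
T_5 = -3*(-81) = 243
T_6 = -3*243 = -729
T_7 = -3*(-729) = 2187
T_8 = -3*2187 = -6561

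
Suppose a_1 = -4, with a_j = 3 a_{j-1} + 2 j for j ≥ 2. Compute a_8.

-3290

a_2 = 3·(-4) + 4 = -8
a_3 = 3·(-8) + 6 = -18
a_4 = 3·(-18) + 8 = -46
a_5 = 3·(-46) + 10 = -128
a_6 = 3·(-128) + 12 = -372
a_7 = 3·(-372) + 14 = -1102
a_8 = 3·(-1102) + 16 = -3290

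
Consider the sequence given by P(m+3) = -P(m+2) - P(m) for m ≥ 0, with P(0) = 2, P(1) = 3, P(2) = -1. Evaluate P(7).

P(3) = -(-1) - 2 = -1
P(4) = -(-1) - 3 = -2
P(5) = -(-2) - (-1) = 3
P(6) = -3 - (-1) = -2
P(7) = -(-2) - (-2) = 4

4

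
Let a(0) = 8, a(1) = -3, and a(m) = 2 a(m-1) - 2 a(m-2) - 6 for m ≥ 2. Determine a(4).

-62

a(2) = 2·(-3) - 2·8 - 6 = -28
a(3) = 2·(-28) - 2·(-3) - 6 = -56
a(4) = 2·(-56) - 2·(-28) - 6 = -62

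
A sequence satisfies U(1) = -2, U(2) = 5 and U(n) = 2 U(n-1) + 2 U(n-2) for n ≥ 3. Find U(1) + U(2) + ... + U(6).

243

U(3) = 2·5 + 2·(-2) = 6
U(4) = 2·6 + 2·5 = 22
U(5) = 2·22 + 2·6 = 56
U(6) = 2·56 + 2·22 = 156
Sum = (-2) + 5 + 6 + 22 + 56 + 156 = 243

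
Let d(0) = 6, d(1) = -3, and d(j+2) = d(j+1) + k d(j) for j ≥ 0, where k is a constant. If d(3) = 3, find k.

2

d(2) = -3 + 6k
d(3) = -3 + 3k
So -3 + 3k = 3, giving k = 2.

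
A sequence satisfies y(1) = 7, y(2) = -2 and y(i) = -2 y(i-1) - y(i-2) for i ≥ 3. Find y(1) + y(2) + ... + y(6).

y(3) = -2(-2) - 7 = -3
y(4) = -2(-3) - (-2) = 8
y(5) = -2(8) - (-3) = -13
y(6) = -2(-13) - 8 = 18
Sum = 7 + (-2) + (-3) + 8 + (-13) + 18 = 15

15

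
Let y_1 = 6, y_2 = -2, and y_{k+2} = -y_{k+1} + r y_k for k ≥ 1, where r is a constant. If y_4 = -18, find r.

y_3 = 2 + 6r
y_4 = -2 - 8r
So -2 - 8r = -18, giving r = 2.

2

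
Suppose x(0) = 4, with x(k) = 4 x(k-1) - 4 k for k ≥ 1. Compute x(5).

2284

x(1) = 4·4 - 4 = 12
x(2) = 4·12 - 8 = 40
x(3) = 4·40 - 12 = 148
x(4) = 4·148 - 16 = 576
x(5) = 4·576 - 20 = 2284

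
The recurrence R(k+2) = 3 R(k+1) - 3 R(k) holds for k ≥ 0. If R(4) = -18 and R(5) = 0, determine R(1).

-6

Rearranging, R(k-2) = (R(k) - 3 R(k-1)) / -3.
R(3) = (0 - 3*(-18)) / -3 = 54/-3 = -18
R(2) = (-18 - 3*(-18)) / -3 = 36/-3 = -12
R(1) = (-18 - 3*(-12)) / -3 = 18/-3 = -6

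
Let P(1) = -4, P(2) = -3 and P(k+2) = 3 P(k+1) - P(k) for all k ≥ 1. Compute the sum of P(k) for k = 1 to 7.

-348

P(3) = 3·(-3) - (-4) = -5
P(4) = 3·(-5) - (-3) = -12
P(5) = 3·(-12) - (-5) = -31
P(6) = 3·(-31) - (-12) = -81
P(7) = 3·(-81) - (-31) = -212
Sum = (-4) + (-3) + (-5) + (-12) + (-31) + (-81) + (-212) = -348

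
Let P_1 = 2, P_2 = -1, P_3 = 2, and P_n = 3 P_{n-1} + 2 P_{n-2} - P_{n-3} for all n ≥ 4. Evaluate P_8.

434

P_4 = 3*2 + 2*(-1) - 2 = 2
P_5 = 3*2 + 2*2 - (-1) = 11
P_6 = 3*11 + 2*2 - 2 = 35
P_7 = 3*35 + 2*11 - 2 = 125
P_8 = 3*125 + 2*35 - 11 = 434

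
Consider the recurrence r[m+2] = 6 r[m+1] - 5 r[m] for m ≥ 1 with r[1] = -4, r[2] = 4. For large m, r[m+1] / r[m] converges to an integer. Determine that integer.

5

The characteristic equation is r^2 - 6r + 5 = 0, which factors as (r - 5)(r - 1) = 0.
So the roots are 5 and 1. Since |5| > |1| and the coefficient of 5^m is non-zero, the ratio tends to 5.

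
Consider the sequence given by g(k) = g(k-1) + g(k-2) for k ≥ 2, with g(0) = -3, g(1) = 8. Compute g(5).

g(2) = 8 + (-3) = 5
g(3) = 5 + 8 = 13
g(4) = 13 + 5 = 18
g(5) = 18 + 13 = 31

31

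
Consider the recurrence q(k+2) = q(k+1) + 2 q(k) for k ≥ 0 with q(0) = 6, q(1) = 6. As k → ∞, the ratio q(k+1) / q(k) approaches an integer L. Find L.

2

The characteristic equation is r^2 - r - 2 = 0, which factors as (r - 2)(r + 1) = 0.
So the roots are 2 and -1. Since |2| > |-1| and the coefficient of 2^k is non-zero, the ratio tends to 2.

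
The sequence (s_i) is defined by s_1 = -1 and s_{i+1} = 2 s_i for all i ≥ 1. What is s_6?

s_2 = 2(-1) = -2
s_3 = 2(-2) = -4
s_4 = 2(-4) = -8
s_5 = 2(-8) = -16
s_6 = 2(-16) = -32

-32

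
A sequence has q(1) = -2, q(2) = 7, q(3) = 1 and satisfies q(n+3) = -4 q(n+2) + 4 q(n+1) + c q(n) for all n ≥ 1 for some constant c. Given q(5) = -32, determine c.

4

q(4) = 24 - 2c
q(5) = -92 + 15c
So -92 + 15c = -32, giving c = 4.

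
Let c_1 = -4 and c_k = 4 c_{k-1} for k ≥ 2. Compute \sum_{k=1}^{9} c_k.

c_2 = 4*(-4) = -16
c_3 = 4*(-16) = -64
c_4 = 4*(-64) = -256
c_5 = 4*(-256) = -1024
c_6 = 4*(-1024) = -4096
c_7 = 4*(-4096) = -16384
c_8 = 4*(-16384) = -65536
c_9 = 4*(-65536) = -262144
Sum = (-4) + (-16) + (-64) + (-256) + (-1024) + (-4096) + (-16384) + (-65536) + (-262144) = -349524

-349524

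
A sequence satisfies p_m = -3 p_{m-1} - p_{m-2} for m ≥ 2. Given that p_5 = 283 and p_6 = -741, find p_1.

Rearranging, p_{m-2} = -(p_m + 3 p_{m-1}).
p_4 = -(-741 + 3·283) = -108
p_3 = -(283 + 3·(-108)) = 41
p_2 = -(-108 + 3·41) = -15
p_1 = -(41 + 3·(-15)) = 4

4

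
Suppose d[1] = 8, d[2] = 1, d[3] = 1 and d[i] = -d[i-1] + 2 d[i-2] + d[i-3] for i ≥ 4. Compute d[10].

d[4] = -1 + 2·1 + 8 = 9
d[5] = -9 + 2·1 + 1 = -6
d[6] = -(-6) + 2·9 + 1 = 25
d[7] = -25 + 2·(-6) + 9 = -28
d[8] = -(-28) + 2·25 + (-6) = 72
d[9] = -72 + 2·(-28) + 25 = -103
d[10] = -(-103) + 2·72 + (-28) = 219

219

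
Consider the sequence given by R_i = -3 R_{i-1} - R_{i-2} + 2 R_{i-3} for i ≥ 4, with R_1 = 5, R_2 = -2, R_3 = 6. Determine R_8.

28

R_4 = -3*6 - (-2) + 2*5 = -6
R_5 = -3*(-6) - 6 + 2*(-2) = 8
R_6 = -3*8 - (-6) + 2*6 = -6
R_7 = -3*(-6) - 8 + 2*(-6) = -2
R_8 = -3*(-2) - (-6) + 2*8 = 28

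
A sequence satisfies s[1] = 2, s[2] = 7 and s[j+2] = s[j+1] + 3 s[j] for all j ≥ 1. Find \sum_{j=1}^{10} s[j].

8576

s[3] = 7 + 3·2 = 13
s[4] = 13 + 3·7 = 34
s[5] = 34 + 3·13 = 73
s[6] = 73 + 3·34 = 175
s[7] = 175 + 3·73 = 394
s[8] = 394 + 3·175 = 919
s[9] = 919 + 3·394 = 2101
s[10] = 2101 + 3·919 = 4858
Sum = 2 + 7 + 13 + 34 + 73 + 175 + 394 + 919 + 2101 + 4858 = 8576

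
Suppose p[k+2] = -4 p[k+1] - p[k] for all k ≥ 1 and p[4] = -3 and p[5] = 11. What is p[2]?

Rearranging, p[k-2] = -(p[k] + 4 p[k-1]).
p[3] = -(11 + 4(-3)) = 1
p[2] = -(-3 + 4(1)) = -1

-1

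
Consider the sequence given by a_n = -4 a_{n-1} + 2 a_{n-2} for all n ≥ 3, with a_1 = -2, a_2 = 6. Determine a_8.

48624

a_3 = -4(6) + 2(-2) = -28
a_4 = -4(-28) + 2(6) = 124
a_5 = -4(124) + 2(-28) = -552
a_6 = -4(-552) + 2(124) = 2456
a_7 = -4(2456) + 2(-552) = -10928
a_8 = -4(-10928) + 2(2456) = 48624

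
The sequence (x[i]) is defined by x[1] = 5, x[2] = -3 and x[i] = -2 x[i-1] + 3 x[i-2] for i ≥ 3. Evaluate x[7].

1461

x[3] = -2*(-3) + 3*5 = 21
x[4] = -2*21 + 3*(-3) = -51
x[5] = -2*(-51) + 3*21 = 165
x[6] = -2*165 + 3*(-51) = -483
x[7] = -2*(-483) + 3*165 = 1461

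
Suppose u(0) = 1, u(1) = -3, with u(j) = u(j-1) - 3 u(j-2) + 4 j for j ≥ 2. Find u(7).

-15

u(2) = (-3) - 3·1 + 8 = 2
u(3) = 2 - 3·(-3) + 12 = 23
u(4) = 23 - 3·2 + 16 = 33
u(5) = 33 - 3·23 + 20 = -16
u(6) = (-16) - 3·33 + 24 = -91
u(7) = (-91) - 3·(-16) + 28 = -15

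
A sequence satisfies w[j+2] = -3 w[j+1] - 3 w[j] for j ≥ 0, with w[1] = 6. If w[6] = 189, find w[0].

Let w[0] = y.
w[2] = -18 - 3y
w[3] = 36 + 9y
w[4] = -54 - 18y
w[5] = 54 + 27y
w[6] = -27y
So -27y = 189, giving y = -7.

-7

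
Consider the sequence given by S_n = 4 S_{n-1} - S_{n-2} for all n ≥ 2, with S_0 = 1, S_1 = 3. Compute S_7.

S_2 = 4(3) - 1 = 11
S_3 = 4(11) - 3 = 41
S_4 = 4(41) - 11 = 153
S_5 = 4(153) - 41 = 571
S_6 = 4(571) - 153 = 2131
S_7 = 4(2131) - 571 = 7953

7953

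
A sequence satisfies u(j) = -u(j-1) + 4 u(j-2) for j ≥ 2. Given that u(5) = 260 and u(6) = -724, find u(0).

-4

Rearranging, u(j-2) = (u(j) + u(j-1)) / 4.
u(4) = (-724 + 260) / 4 = -464/4 = -116
u(3) = (260 + (-116)) / 4 = 144/4 = 36
u(2) = (-116 + 36) / 4 = -80/4 = -20
u(1) = (36 + (-20)) / 4 = 16/4 = 4
u(0) = (-20 + 4) / 4 = -16/4 = -4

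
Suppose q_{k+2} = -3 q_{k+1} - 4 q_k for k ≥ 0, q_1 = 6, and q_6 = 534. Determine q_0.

Let q_0 = x.
q_2 = -18 - 4x
q_3 = 30 + 12x
q_4 = -18 - 20x
q_5 = -66 + 12x
q_6 = 270 + 44x
So 270 + 44x = 534, giving x = 6.

6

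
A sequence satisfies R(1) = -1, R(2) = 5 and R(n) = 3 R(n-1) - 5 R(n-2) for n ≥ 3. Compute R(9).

380

R(3) = 3*5 - 5*(-1) = 20
R(4) = 3*20 - 5*5 = 35
R(5) = 3*35 - 5*20 = 5
R(6) = 3*5 - 5*35 = -160
R(7) = 3*(-160) - 5*5 = -505
R(8) = 3*(-505) - 5*(-160) = -715
R(9) = 3*(-715) - 5*(-505) = 380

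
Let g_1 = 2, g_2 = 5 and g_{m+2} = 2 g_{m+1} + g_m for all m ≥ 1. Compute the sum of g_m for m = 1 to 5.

g_3 = 2(5) + 2 = 12
g_4 = 2(12) + 5 = 29
g_5 = 2(29) + 12 = 70
Sum = 2 + 5 + 12 + 29 + 70 = 118

118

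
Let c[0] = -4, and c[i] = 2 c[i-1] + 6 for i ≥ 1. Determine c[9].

1018

c[1] = 2·(-4) + 6 = -2
c[2] = 2·(-2) + 6 = 2
c[3] = 2·2 + 6 = 10
c[4] = 2·10 + 6 = 26
c[5] = 2·26 + 6 = 58
c[6] = 2·58 + 6 = 122
c[7] = 2·122 + 6 = 250
c[8] = 2·250 + 6 = 506
c[9] = 2·506 + 6 = 1018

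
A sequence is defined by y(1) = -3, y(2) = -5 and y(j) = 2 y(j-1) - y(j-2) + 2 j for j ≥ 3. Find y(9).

y(3) = 2(-5) - (-3) + 6 = -1
y(4) = 2(-1) - (-5) + 8 = 11
y(5) = 2(11) - (-1) + 10 = 33
y(6) = 2(33) - 11 + 12 = 67
y(7) = 2(67) - 33 + 14 = 115
y(8) = 2(115) - 67 + 16 = 179
y(9) = 2(179) - 115 + 18 = 261

261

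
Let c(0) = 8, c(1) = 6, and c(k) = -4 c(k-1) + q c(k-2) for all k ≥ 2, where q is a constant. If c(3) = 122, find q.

-1

c(2) = -24 + 8q
c(3) = 96 - 26q
So 96 - 26q = 122, giving q = -1.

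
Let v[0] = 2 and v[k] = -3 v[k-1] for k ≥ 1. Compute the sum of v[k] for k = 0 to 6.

v[1] = -3·2 = -6
v[2] = -3·(-6) = 18
v[3] = -3·18 = -54
v[4] = -3·(-54) = 162
v[5] = -3·162 = -486
v[6] = -3·(-486) = 1458
Sum = 2 + (-6) + 18 + (-54) + 162 + (-486) + 1458 = 1094

1094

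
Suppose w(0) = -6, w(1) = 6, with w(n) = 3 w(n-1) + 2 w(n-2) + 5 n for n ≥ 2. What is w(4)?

277

w(2) = 3·6 + 2·(-6) + 10 = 16
w(3) = 3·16 + 2·6 + 15 = 75
w(4) = 3·75 + 2·16 + 20 = 277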